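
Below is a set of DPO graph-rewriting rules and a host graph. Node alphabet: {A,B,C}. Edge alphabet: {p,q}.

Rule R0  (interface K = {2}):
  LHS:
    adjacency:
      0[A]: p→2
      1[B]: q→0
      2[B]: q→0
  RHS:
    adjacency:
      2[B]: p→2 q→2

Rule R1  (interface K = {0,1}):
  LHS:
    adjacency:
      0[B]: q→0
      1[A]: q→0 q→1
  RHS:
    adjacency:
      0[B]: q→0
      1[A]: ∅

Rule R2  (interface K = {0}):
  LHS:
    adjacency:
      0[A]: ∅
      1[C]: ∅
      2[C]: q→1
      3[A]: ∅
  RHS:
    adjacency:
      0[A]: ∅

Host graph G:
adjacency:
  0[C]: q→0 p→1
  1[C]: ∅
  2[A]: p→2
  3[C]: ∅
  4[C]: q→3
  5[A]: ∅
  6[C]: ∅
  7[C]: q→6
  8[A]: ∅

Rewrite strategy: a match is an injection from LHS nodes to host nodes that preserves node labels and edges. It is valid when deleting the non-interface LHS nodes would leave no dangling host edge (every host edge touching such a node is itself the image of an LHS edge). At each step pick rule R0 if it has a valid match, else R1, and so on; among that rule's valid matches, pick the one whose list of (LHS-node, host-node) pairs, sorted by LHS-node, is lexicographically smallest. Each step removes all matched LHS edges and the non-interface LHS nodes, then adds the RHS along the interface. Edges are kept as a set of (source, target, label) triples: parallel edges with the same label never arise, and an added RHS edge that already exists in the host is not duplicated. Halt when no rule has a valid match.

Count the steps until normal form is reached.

initial: |V|=9 |E|=5  E = 0-q->0 0-p->1 2-p->2 4-q->3 7-q->6
step 1: apply R2 at {0↦2, 1↦3, 2↦4, 3↦5}  → |V|=6 |E|=4  E = 0-q->0 0-p->1 2-p->2 7-q->6
step 2: apply R2 at {0↦2, 1↦6, 2↦7, 3↦8}  → |V|=3 |E|=3  E = 0-q->0 0-p->1 2-p->2
normal form: no rule applies after step 2

Answer: 2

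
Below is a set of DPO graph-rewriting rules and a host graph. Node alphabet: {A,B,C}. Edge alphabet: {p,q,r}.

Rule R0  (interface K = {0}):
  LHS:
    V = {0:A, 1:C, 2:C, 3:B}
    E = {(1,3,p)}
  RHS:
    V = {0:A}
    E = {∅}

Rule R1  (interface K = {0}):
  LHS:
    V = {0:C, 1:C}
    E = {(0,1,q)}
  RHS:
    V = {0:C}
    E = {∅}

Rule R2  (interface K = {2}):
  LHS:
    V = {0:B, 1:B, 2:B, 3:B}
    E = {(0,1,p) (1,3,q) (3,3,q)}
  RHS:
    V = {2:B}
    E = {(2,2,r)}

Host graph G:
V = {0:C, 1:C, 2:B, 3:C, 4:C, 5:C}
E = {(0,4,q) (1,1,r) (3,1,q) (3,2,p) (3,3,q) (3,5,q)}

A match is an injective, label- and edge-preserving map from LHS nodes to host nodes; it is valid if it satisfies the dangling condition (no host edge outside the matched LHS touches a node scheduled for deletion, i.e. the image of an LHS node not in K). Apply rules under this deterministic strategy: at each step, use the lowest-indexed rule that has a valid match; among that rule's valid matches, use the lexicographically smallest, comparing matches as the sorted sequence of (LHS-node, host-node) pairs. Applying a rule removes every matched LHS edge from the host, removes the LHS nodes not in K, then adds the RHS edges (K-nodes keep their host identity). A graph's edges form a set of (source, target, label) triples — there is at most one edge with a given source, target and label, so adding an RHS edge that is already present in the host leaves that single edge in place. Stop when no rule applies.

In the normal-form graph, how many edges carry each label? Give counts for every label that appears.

initial: |V|=6 |E|=6  E = 0-q->4 1-r->1 3-q->1 3-p->2 3-q->3 3-q->5
step 1: apply R1 at {0↦0, 1↦4}  → |V|=5 |E|=5  E = 1-r->1 3-q->1 3-p->2 3-q->3 3-q->5
step 2: apply R1 at {0↦3, 1↦5}  → |V|=4 |E|=4  E = 1-r->1 3-q->1 3-p->2 3-q->3
halt: no rule applies after step 2
NF edges: [(1, 1, 'r'), (3, 1, 'q'), (3, 2, 'p'), (3, 3, 'q')]

Answer: p:1 q:2 r:1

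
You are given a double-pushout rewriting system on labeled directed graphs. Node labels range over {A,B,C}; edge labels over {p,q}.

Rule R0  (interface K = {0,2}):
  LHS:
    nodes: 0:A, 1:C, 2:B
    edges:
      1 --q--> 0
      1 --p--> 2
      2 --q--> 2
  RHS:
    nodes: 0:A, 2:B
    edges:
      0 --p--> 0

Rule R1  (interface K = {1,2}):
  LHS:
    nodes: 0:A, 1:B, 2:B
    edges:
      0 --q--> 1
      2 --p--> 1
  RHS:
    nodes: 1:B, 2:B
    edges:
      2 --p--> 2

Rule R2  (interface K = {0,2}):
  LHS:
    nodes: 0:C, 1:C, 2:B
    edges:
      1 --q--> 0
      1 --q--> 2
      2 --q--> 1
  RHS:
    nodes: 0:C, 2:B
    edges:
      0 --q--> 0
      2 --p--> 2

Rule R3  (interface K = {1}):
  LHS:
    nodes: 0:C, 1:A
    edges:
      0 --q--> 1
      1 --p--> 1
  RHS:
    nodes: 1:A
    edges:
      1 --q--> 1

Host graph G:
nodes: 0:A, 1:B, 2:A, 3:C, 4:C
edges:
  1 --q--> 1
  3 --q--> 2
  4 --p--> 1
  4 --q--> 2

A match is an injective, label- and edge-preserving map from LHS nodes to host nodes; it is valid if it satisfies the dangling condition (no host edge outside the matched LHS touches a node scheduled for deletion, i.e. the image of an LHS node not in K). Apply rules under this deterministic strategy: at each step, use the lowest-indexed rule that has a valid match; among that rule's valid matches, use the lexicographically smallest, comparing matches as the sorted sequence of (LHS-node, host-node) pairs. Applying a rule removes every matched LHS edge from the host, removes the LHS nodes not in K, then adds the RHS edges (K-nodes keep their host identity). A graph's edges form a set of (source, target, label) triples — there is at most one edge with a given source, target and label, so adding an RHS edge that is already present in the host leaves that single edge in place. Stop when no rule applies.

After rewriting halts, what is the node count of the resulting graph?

[0] host  ⇒  5 nodes, 4 edges  {1-q->1 3-q->2 4-p->1 4-q->2}
[1] R0 @ {0↦2, 1↦4, 2↦1}  ⇒  4 nodes, 2 edges  {2-p->2 3-q->2}
[2] R3 @ {0↦3, 1↦2}  ⇒  3 nodes, 1 edges  {2-q->2}
normal form: no rule applies after step 2
NF nodes: {0:A, 1:B, 2:A}

Answer: 3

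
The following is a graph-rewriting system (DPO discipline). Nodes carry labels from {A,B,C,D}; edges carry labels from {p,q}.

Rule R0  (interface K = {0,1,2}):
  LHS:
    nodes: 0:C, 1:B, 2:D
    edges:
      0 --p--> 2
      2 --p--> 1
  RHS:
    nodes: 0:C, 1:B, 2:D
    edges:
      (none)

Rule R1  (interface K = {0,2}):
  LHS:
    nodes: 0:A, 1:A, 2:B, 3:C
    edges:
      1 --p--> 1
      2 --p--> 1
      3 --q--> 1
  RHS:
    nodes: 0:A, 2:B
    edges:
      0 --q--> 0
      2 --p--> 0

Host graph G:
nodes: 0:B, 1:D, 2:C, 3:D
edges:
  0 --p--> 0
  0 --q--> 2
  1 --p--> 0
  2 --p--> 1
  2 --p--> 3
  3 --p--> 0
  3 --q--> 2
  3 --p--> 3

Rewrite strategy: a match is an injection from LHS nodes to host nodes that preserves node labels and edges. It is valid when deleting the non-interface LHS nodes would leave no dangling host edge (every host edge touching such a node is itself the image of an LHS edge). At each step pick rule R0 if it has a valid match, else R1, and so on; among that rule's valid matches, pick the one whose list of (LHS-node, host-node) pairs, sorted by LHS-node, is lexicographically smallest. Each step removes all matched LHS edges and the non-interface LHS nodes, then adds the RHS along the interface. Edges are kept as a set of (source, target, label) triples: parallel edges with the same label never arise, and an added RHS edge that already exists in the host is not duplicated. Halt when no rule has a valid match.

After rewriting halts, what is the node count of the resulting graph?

[0] host  ⇒  4 nodes, 8 edges  {0-p->0 0-q->2 1-p->0 2-p->1 2-p->3 3-p->0 3-q->2 3-p->3}
[1] R0 @ {0↦2, 1↦0, 2↦1}  ⇒  4 nodes, 6 edges  {0-p->0 0-q->2 2-p->3 3-p->0 3-q->2 3-p->3}
[2] R0 @ {0↦2, 1↦0, 2↦3}  ⇒  4 nodes, 4 edges  {0-p->0 0-q->2 3-q->2 3-p->3}
final graph: no rule applies after step 2
NF nodes: {0:B, 1:D, 2:C, 3:D}

Answer: 4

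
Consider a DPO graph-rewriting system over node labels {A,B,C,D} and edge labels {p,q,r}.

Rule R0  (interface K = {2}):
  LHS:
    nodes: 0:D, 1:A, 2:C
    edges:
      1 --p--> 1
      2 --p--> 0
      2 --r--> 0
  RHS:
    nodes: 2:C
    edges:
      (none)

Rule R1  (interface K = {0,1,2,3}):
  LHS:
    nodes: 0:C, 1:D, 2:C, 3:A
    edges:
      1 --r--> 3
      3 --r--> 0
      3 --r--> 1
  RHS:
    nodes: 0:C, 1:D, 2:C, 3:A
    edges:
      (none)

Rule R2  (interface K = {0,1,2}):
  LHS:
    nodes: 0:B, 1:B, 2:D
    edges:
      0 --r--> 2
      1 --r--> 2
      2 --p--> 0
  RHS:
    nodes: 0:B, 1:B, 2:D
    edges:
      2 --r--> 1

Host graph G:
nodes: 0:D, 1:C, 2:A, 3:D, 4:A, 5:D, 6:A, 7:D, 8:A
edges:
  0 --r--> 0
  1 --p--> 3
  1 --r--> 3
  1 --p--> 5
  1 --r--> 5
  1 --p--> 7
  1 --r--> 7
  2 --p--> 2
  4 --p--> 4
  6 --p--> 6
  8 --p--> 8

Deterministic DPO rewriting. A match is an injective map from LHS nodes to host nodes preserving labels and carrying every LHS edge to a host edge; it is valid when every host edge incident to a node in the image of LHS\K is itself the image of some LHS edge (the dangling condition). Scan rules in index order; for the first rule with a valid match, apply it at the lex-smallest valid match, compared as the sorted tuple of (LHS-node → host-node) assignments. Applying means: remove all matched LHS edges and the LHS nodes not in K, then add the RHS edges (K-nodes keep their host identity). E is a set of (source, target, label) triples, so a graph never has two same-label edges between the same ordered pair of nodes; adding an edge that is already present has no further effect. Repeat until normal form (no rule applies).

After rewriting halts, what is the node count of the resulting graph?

[0] host  ⇒  9 nodes, 11 edges  {0-r->0 1-p->3 1-r->3 1-p->5 1-r->5 1-p->7 1-r->7 2-p->2 4-p->4 6-p->6 8-p->8}
[1] R0 @ {0↦3, 1↦2, 2↦1}  ⇒  7 nodes, 8 edges  {0-r->0 1-p->5 1-r->5 1-p->7 1-r->7 4-p->4 6-p->6 8-p->8}
[2] R0 @ {0↦5, 1↦4, 2↦1}  ⇒  5 nodes, 5 edges  {0-r->0 1-p->7 1-r->7 6-p->6 8-p->8}
[3] R0 @ {0↦7, 1↦6, 2↦1}  ⇒  3 nodes, 2 edges  {0-r->0 8-p->8}
normal form: no rule applies after step 3
NF nodes: {0:D, 1:C, 8:A}

Answer: 3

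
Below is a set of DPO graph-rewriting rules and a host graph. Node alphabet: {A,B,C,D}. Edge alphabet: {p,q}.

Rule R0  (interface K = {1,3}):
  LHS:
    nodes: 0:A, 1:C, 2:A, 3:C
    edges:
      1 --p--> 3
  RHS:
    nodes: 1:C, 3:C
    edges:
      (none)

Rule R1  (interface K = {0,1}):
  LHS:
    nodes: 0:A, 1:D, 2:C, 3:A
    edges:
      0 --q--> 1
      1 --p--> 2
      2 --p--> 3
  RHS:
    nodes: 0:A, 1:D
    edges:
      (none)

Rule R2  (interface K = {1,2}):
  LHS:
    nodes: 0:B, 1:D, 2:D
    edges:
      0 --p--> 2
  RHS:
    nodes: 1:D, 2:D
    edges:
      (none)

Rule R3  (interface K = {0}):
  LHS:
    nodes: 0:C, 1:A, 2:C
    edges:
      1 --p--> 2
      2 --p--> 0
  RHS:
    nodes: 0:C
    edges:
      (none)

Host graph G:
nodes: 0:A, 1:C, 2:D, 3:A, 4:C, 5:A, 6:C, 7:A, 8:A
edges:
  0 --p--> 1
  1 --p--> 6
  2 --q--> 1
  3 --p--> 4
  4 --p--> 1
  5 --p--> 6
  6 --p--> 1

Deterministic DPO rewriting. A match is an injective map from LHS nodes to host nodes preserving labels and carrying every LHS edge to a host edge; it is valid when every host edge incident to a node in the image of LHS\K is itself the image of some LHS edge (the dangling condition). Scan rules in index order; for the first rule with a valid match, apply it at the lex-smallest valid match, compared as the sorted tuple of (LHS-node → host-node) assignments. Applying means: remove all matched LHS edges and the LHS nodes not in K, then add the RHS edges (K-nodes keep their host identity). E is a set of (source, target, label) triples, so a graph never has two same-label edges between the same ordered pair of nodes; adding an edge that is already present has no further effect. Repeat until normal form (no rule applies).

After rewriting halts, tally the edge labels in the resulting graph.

Answer: p:1 q:1

Steps:
start.  V:9 E:7  edges: 0-p->1 1-p->6 2-q->1 3-p->4 4-p->1 5-p->6 6-p->1
1. fire R0 via {0↦7, 1↦1, 2↦8, 3↦6}  →  V:7 E:6  edges: 0-p->1 2-q->1 3-p->4 4-p->1 5-p->6 6-p->1
2. fire R3 via {0↦1, 1↦3, 2↦4}  →  V:5 E:4  edges: 0-p->1 2-q->1 5-p->6 6-p->1
3. fire R3 via {0↦1, 1↦5, 2↦6}  →  V:3 E:2  edges: 0-p->1 2-q->1
normal form: no rule applies after step 3
NF edges: [(0, 1, 'p'), (2, 1, 'q')]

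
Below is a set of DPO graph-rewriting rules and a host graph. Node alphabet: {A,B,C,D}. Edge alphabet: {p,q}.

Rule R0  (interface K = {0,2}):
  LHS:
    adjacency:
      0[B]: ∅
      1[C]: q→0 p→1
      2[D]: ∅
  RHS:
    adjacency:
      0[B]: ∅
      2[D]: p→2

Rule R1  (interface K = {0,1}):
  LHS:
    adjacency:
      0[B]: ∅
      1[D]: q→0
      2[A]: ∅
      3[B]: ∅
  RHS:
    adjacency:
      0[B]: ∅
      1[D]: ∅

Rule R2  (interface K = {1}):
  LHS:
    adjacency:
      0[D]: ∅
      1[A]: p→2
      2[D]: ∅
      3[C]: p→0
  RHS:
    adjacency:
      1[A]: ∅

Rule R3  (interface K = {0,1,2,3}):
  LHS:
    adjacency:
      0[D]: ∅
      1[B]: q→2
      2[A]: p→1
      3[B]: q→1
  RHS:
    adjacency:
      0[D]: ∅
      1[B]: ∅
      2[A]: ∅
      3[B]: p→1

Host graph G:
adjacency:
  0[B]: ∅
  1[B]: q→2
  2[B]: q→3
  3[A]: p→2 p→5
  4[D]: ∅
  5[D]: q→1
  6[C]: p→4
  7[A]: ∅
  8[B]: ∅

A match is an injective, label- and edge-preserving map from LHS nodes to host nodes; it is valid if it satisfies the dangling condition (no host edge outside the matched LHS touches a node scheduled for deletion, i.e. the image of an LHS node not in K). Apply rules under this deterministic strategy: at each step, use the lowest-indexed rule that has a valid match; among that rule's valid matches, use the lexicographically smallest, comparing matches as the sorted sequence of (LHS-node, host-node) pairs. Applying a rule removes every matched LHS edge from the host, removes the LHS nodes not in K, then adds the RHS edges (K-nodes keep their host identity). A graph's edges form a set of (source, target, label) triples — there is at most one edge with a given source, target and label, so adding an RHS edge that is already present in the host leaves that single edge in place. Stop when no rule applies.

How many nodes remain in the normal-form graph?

[0] host  ⇒  9 nodes, 6 edges  {1-q->2 2-q->3 3-p->2 3-p->5 5-q->1 6-p->4}
[1] R1 @ {0↦1, 1↦5, 2↦7, 3↦0}  ⇒  7 nodes, 5 edges  {1-q->2 2-q->3 3-p->2 3-p->5 6-p->4}
[2] R2 @ {0↦4, 1↦3, 2↦5, 3↦6}  ⇒  4 nodes, 3 edges  {1-q->2 2-q->3 3-p->2}
final graph: no rule applies after step 2
NF nodes: {1:B, 2:B, 3:A, 8:B}

Answer: 4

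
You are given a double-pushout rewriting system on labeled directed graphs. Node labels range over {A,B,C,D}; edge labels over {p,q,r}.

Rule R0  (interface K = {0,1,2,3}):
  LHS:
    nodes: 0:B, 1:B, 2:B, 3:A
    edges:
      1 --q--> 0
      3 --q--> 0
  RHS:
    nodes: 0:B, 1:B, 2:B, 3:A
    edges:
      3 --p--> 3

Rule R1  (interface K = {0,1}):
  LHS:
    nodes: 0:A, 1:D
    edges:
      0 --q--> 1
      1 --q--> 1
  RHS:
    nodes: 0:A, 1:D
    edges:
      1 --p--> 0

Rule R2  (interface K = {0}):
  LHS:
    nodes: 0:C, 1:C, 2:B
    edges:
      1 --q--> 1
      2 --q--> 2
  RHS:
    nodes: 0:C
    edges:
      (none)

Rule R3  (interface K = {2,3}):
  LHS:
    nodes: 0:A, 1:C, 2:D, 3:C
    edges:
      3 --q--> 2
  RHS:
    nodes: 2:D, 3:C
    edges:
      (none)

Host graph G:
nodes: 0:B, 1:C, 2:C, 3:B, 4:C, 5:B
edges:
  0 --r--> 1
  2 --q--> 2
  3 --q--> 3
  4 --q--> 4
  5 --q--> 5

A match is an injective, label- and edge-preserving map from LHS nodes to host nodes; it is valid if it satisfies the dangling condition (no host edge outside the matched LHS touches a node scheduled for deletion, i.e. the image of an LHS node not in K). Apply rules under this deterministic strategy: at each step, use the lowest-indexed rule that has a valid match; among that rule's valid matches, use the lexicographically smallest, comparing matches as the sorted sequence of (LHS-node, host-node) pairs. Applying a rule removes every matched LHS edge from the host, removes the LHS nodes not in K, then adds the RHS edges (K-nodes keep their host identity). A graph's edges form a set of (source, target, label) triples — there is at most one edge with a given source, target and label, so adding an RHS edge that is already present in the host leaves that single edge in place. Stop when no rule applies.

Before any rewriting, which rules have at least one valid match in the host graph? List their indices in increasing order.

Answer: [R2]

Derivation:
R0: no valid match — LHS pattern not found
R1: no valid match — LHS pattern not found
R2: 8 valid matches — {0↦1, 1↦2, 2↦3}, {0↦1, 1↦2, 2↦5}, {0↦1, 1↦4, 2↦3} (+5 more)
R3: no valid match — LHS pattern not found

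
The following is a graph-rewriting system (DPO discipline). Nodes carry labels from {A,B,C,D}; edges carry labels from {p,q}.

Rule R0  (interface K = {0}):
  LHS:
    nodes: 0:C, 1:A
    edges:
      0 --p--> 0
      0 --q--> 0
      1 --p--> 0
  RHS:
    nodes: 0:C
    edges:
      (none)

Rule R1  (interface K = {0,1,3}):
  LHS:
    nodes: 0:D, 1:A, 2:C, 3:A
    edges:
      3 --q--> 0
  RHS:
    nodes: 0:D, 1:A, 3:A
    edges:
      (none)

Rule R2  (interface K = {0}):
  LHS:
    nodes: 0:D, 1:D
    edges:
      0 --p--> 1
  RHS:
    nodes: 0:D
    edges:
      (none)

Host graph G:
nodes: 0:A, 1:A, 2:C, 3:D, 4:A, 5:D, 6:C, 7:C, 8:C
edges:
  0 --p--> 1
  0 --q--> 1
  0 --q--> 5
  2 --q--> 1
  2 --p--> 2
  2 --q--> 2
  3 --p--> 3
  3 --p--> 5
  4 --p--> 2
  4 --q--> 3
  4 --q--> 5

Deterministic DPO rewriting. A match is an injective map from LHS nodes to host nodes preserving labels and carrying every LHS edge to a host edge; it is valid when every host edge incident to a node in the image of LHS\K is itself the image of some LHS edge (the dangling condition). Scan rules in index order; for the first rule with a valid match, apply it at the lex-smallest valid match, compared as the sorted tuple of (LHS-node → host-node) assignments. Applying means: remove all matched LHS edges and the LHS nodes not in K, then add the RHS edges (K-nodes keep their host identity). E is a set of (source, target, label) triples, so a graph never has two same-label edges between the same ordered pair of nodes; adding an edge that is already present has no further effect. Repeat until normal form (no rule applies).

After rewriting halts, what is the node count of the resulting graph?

[0] host  ⇒  9 nodes, 11 edges  {0-p->1 0-q->1 0-q->5 2-q->1 2-p->2 2-q->2 3-p->3 3-p->5 4-p->2 4-q->3 4-q->5}
[1] R1 @ {0↦3, 1↦0, 2↦6, 3↦4}  ⇒  8 nodes, 10 edges  {0-p->1 0-q->1 0-q->5 2-q->1 2-p->2 2-q->2 3-p->3 3-p->5 4-p->2 4-q->5}
[2] R1 @ {0↦5, 1↦0, 2↦7, 3↦4}  ⇒  7 nodes, 9 edges  {0-p->1 0-q->1 0-q->5 2-q->1 2-p->2 2-q->2 3-p->3 3-p->5 4-p->2}
[3] R0 @ {0↦2, 1↦4}  ⇒  6 nodes, 6 edges  {0-p->1 0-q->1 0-q->5 2-q->1 3-p->3 3-p->5}
[4] R1 @ {0↦5, 1↦1, 2↦8, 3↦0}  ⇒  5 nodes, 5 edges  {0-p->1 0-q->1 2-q->1 3-p->3 3-p->5}
[5] R2 @ {0↦3, 1↦5}  ⇒  4 nodes, 4 edges  {0-p->1 0-q->1 2-q->1 3-p->3}
final graph: no rule applies after step 5
NF nodes: {0:A, 1:A, 2:C, 3:D}

Answer: 4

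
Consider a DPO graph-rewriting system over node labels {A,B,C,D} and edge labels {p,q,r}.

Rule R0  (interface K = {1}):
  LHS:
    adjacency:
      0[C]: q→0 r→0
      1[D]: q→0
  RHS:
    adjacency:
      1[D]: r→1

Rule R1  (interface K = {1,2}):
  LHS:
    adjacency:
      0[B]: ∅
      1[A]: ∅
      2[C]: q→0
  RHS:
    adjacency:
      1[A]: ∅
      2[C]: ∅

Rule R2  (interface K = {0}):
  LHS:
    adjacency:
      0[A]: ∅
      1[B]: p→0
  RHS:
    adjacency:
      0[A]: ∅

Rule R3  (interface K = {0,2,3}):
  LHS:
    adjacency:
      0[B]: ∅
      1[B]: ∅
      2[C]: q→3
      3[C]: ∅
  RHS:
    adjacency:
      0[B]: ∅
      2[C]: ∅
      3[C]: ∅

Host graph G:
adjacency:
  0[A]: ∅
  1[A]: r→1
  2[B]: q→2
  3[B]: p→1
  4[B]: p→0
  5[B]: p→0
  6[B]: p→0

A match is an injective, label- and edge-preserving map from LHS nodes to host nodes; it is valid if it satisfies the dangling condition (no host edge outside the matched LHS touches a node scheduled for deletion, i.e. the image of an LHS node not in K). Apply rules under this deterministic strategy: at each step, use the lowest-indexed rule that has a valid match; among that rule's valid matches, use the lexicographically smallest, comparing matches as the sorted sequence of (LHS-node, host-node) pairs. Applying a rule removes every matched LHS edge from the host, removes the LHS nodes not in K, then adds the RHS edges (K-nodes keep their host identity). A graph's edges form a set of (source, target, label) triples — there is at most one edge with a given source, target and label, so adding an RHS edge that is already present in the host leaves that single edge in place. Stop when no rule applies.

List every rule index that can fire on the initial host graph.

Answer: [R2]

Steps:
R0: no valid match — LHS pattern not found
R1: no valid match — LHS pattern not found
R2: 4 valid matches — {0↦0, 1↦4}, {0↦0, 1↦5}, {0↦0, 1↦6} (+1 more)
R3: no valid match — LHS pattern not found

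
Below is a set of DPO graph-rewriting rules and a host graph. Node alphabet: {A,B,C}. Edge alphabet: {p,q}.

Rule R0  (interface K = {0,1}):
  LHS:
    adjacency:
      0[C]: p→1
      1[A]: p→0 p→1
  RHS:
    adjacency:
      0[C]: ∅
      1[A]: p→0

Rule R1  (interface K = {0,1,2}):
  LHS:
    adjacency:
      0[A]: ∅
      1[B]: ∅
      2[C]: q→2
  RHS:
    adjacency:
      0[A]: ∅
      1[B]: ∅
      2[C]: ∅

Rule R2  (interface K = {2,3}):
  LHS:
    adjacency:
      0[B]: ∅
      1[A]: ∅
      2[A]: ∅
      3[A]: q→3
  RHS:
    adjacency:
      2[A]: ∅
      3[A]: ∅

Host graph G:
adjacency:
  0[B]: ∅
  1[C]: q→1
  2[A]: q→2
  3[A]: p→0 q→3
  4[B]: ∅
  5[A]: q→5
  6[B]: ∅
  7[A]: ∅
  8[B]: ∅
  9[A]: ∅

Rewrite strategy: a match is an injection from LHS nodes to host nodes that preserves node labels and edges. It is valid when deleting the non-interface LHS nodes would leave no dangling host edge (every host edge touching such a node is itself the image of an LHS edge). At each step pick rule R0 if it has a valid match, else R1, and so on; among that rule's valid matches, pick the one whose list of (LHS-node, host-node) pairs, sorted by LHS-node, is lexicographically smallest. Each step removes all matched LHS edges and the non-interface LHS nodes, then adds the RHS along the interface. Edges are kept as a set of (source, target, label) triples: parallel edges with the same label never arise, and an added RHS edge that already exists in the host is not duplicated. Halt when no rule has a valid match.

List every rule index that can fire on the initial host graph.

R0: no valid match — LHS pattern not found
R1: 20 valid matches — {0↦2, 1↦0, 2↦1}, {0↦2, 1↦4, 2↦1}, {0↦2, 1↦6, 2↦1} (+17 more)
R2: 54 valid matches — {0↦4, 1↦7, 2↦2, 3↦3}, {0↦4, 1↦7, 2↦2, 3↦5}, {0↦4, 1↦7, 2↦3, 3↦2} (+51 more)

Answer: [R1,R2]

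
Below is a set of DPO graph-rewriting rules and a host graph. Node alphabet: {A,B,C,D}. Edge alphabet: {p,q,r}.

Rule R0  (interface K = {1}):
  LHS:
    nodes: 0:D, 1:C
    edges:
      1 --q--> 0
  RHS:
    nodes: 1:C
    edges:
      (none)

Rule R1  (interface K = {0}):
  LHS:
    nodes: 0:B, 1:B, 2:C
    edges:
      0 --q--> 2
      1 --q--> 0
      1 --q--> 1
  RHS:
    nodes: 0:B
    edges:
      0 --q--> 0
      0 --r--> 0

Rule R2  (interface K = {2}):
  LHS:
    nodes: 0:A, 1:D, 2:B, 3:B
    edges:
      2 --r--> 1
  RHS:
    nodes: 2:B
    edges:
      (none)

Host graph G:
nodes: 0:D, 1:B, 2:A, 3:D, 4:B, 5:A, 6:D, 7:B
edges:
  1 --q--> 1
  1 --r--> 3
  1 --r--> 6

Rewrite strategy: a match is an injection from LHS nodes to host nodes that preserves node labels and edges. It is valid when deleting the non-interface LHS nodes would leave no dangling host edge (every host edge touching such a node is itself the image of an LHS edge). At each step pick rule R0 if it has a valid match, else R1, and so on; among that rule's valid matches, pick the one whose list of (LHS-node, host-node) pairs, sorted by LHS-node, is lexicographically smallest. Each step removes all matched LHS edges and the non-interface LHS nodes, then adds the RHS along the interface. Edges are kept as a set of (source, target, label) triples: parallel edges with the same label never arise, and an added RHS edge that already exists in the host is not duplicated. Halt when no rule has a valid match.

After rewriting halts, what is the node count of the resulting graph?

Answer: 2

Steps:
start.  V:8 E:3  edges: 1-q->1 1-r->3 1-r->6
1. fire R2 via {0↦2, 1↦3, 2↦1, 3↦4}  →  V:5 E:2  edges: 1-q->1 1-r->6
2. fire R2 via {0↦5, 1↦6, 2↦1, 3↦7}  →  V:2 E:1  edges: 1-q->1
halt: no rule applies after step 2
NF nodes: {0:D, 1:B}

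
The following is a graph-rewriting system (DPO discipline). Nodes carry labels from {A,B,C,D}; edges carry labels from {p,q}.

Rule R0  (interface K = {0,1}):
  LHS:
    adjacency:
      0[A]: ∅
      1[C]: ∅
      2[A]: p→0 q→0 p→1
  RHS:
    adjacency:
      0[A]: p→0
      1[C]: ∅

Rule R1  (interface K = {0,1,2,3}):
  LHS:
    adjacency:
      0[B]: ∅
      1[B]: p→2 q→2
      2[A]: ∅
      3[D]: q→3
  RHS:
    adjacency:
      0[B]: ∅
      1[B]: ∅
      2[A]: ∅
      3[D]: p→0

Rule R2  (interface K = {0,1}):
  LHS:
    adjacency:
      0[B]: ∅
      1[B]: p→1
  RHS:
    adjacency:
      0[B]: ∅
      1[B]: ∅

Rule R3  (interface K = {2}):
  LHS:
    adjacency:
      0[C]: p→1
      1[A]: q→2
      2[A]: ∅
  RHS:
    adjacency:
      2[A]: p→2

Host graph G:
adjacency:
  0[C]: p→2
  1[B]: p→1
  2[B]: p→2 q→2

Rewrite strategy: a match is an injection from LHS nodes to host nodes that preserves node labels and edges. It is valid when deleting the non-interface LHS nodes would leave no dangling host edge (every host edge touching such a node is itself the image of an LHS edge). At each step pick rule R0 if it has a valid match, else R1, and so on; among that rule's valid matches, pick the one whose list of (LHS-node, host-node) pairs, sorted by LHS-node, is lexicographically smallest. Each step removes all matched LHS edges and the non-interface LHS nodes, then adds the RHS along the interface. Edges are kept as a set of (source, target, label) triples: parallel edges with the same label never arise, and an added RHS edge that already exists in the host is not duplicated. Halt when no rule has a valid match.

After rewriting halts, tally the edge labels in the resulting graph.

[0] host  ⇒  3 nodes, 4 edges  {0-p->2 1-p->1 2-p->2 2-q->2}
[1] R2 @ {0↦1, 1↦2}  ⇒  3 nodes, 3 edges  {0-p->2 1-p->1 2-q->2}
[2] R2 @ {0↦2, 1↦1}  ⇒  3 nodes, 2 edges  {0-p->2 2-q->2}
halt: no rule applies after step 2
NF edges: [(0, 2, 'p'), (2, 2, 'q')]

Answer: p:1 q:1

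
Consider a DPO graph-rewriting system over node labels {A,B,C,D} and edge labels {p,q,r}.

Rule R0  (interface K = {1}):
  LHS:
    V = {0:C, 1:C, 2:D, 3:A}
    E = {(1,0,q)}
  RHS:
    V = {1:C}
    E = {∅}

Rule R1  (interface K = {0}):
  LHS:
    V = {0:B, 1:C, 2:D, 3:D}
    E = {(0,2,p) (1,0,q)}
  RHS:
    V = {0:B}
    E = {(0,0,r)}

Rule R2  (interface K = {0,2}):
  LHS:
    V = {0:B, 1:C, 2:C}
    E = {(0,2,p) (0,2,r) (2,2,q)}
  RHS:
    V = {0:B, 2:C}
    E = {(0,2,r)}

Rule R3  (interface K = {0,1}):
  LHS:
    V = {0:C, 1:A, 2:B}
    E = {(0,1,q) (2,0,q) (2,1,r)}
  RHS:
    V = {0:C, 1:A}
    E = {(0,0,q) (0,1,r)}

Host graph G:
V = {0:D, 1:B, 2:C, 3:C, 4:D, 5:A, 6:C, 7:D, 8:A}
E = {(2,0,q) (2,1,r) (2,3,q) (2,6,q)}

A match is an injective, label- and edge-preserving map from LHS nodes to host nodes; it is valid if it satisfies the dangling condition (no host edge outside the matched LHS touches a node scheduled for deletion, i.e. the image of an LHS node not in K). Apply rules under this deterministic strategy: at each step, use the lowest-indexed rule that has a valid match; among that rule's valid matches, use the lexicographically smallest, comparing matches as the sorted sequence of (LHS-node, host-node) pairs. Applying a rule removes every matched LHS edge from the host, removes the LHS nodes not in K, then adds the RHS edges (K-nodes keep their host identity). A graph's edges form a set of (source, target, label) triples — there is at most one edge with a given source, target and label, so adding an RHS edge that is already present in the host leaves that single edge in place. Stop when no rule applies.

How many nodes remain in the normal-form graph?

start.  V:9 E:4  edges: 2-q->0 2-r->1 2-q->3 2-q->6
1. fire R0 via {0↦3, 1↦2, 2↦4, 3↦5}  →  V:6 E:3  edges: 2-q->0 2-r->1 2-q->6
2. fire R0 via {0↦6, 1↦2, 2↦7, 3↦8}  →  V:3 E:2  edges: 2-q->0 2-r->1
halt: no rule applies after step 2
NF nodes: {0:D, 1:B, 2:C}

Answer: 3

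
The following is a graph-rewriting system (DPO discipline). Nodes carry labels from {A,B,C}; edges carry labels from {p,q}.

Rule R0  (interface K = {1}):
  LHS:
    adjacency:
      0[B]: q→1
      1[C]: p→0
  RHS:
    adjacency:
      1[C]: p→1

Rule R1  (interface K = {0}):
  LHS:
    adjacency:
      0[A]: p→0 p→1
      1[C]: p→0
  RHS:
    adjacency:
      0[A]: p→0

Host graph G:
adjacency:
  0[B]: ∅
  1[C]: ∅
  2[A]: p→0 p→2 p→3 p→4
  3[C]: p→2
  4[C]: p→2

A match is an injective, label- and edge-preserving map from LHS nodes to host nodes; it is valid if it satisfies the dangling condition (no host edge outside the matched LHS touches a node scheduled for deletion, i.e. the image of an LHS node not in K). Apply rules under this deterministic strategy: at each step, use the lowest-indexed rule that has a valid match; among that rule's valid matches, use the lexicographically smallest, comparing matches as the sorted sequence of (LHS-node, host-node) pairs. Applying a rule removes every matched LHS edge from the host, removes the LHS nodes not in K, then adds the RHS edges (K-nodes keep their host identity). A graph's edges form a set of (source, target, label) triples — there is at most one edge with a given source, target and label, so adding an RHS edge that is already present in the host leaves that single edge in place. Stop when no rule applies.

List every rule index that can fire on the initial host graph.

R0: no valid match — LHS pattern not found
R1: 2 valid matches — {0↦2, 1↦3}, {0↦2, 1↦4}

Answer: [R1]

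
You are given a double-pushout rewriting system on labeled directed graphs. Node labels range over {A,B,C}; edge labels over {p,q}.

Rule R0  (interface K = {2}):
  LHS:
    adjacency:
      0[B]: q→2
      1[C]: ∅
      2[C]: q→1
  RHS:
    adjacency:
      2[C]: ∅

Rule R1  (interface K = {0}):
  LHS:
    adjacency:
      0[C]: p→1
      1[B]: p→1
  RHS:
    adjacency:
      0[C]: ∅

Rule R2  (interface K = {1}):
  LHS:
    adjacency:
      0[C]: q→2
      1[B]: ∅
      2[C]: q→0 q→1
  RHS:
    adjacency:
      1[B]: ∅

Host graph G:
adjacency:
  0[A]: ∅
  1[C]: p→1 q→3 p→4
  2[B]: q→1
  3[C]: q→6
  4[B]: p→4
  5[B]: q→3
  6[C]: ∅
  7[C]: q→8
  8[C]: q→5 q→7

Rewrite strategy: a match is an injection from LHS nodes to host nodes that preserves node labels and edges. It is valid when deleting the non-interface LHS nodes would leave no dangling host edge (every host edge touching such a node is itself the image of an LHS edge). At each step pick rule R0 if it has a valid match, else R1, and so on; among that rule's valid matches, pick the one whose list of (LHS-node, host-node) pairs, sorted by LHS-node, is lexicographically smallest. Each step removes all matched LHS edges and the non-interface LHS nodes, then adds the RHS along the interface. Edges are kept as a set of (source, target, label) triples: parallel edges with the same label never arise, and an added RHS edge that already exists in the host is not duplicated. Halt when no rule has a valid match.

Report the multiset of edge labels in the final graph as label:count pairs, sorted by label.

Answer: p:1

Derivation:
start.  V:9 E:10  edges: 1-p->1 1-q->3 1-p->4 2-q->1 3-q->6 4-p->4 5-q->3 7-q->8 8-q->5 8-q->7
1. fire R1 via {0↦1, 1↦4}  →  V:8 E:8  edges: 1-p->1 1-q->3 2-q->1 3-q->6 5-q->3 7-q->8 8-q->5 8-q->7
2. fire R2 via {0↦7, 1↦5, 2↦8}  →  V:6 E:5  edges: 1-p->1 1-q->3 2-q->1 3-q->6 5-q->3
3. fire R0 via {0↦5, 1↦6, 2↦3}  →  V:4 E:3  edges: 1-p->1 1-q->3 2-q->1
4. fire R0 via {0↦2, 1↦3, 2↦1}  →  V:2 E:1  edges: 1-p->1
halt: no rule applies after step 4
NF edges: [(1, 1, 'p')]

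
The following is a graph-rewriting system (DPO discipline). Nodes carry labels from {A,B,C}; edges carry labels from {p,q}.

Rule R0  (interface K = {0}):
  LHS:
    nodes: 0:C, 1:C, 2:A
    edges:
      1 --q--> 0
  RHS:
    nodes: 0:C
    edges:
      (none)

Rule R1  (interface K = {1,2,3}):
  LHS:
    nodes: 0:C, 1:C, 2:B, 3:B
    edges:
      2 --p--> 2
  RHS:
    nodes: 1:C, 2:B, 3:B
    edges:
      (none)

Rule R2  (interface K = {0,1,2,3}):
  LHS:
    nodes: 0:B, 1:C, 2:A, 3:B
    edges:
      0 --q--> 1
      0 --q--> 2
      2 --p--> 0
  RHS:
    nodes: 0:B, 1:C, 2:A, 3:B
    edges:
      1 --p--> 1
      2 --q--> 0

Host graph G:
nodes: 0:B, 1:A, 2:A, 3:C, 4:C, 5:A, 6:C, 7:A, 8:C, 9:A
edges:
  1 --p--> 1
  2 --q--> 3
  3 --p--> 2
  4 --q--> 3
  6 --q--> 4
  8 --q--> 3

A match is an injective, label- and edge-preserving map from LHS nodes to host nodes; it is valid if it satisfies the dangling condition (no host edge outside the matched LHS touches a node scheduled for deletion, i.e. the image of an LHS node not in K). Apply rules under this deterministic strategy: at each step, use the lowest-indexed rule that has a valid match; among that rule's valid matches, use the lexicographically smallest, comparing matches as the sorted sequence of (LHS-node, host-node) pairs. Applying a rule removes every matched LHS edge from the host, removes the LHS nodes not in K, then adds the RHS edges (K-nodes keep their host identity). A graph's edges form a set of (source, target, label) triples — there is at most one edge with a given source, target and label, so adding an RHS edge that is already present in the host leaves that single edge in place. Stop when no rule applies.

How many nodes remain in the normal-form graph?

Answer: 4

Derivation:
start.  V:10 E:6  edges: 1-p->1 2-q->3 3-p->2 4-q->3 6-q->4 8-q->3
1. fire R0 via {0↦3, 1↦8, 2↦5}  →  V:8 E:5  edges: 1-p->1 2-q->3 3-p->2 4-q->3 6-q->4
2. fire R0 via {0↦4, 1↦6, 2↦7}  →  V:6 E:4  edges: 1-p->1 2-q->3 3-p->2 4-q->3
3. fire R0 via {0↦3, 1↦4, 2↦9}  →  V:4 E:3  edges: 1-p->1 2-q->3 3-p->2
halt: no rule applies after step 3
NF nodes: {0:B, 1:A, 2:A, 3:C}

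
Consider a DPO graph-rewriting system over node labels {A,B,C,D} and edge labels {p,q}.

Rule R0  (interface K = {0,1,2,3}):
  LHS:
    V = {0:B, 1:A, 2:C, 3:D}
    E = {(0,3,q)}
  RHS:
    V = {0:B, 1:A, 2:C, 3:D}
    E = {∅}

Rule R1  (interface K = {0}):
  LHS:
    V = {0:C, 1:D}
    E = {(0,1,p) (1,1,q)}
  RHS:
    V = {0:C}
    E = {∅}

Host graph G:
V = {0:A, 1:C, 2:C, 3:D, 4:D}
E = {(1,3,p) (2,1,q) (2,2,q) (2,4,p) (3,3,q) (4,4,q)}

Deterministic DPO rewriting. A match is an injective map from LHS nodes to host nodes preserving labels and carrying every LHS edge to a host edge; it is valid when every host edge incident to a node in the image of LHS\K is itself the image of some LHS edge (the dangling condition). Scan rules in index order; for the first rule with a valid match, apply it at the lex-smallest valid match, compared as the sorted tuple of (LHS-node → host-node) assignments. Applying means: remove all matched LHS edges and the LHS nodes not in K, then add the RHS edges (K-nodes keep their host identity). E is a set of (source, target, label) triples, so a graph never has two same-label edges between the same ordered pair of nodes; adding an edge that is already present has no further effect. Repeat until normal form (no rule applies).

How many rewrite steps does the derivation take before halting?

[0] host  ⇒  5 nodes, 6 edges  {1-p->3 2-q->1 2-q->2 2-p->4 3-q->3 4-q->4}
[1] R1 @ {0↦1, 1↦3}  ⇒  4 nodes, 4 edges  {2-q->1 2-q->2 2-p->4 4-q->4}
[2] R1 @ {0↦2, 1↦4}  ⇒  3 nodes, 2 edges  {2-q->1 2-q->2}
normal form: no rule applies after step 2

Answer: 2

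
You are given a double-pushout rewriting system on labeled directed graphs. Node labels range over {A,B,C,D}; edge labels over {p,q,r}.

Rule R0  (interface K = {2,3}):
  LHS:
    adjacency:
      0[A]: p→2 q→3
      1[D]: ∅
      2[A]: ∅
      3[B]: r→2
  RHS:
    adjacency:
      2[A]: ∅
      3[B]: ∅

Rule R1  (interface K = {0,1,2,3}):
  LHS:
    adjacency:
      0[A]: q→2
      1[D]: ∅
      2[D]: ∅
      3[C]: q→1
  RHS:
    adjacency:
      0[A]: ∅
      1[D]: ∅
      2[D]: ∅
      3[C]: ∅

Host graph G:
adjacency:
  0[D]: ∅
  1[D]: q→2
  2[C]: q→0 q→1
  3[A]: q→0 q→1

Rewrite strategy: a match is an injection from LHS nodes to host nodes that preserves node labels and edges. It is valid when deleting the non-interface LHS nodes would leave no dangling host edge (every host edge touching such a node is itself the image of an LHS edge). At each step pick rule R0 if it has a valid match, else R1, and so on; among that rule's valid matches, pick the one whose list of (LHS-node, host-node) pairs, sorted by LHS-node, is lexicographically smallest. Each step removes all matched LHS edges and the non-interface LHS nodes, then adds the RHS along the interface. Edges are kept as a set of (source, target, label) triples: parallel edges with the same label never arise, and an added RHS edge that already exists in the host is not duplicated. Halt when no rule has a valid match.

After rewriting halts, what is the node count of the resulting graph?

[0] host  ⇒  4 nodes, 5 edges  {1-q->2 2-q->0 2-q->1 3-q->0 3-q->1}
[1] R1 @ {0↦3, 1↦0, 2↦1, 3↦2}  ⇒  4 nodes, 3 edges  {1-q->2 2-q->1 3-q->0}
[2] R1 @ {0↦3, 1↦1, 2↦0, 3↦2}  ⇒  4 nodes, 1 edges  {1-q->2}
halt: no rule applies after step 2
NF nodes: {0:D, 1:D, 2:C, 3:A}

Answer: 4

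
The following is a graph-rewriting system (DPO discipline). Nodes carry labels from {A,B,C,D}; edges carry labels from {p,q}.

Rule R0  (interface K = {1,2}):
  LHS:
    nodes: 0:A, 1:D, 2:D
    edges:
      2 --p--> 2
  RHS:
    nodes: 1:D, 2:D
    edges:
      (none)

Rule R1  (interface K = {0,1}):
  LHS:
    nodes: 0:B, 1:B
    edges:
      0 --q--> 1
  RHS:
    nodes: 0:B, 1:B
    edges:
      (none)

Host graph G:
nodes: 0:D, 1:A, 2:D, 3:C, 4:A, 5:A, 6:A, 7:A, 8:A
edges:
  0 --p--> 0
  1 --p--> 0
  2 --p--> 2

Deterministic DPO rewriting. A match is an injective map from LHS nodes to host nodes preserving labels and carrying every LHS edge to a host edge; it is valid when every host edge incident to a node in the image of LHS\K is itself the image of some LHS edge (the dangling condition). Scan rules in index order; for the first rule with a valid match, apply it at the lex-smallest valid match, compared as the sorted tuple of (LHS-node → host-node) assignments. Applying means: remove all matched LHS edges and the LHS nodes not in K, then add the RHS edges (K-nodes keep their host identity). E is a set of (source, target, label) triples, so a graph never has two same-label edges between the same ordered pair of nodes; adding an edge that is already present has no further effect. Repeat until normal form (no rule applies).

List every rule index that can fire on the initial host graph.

R0: 10 valid matches — {0↦4, 1↦0, 2↦2}, {0↦4, 1↦2, 2↦0}, {0↦5, 1↦0, 2↦2} (+7 more)
R1: no valid match — LHS pattern not found

Answer: [R0]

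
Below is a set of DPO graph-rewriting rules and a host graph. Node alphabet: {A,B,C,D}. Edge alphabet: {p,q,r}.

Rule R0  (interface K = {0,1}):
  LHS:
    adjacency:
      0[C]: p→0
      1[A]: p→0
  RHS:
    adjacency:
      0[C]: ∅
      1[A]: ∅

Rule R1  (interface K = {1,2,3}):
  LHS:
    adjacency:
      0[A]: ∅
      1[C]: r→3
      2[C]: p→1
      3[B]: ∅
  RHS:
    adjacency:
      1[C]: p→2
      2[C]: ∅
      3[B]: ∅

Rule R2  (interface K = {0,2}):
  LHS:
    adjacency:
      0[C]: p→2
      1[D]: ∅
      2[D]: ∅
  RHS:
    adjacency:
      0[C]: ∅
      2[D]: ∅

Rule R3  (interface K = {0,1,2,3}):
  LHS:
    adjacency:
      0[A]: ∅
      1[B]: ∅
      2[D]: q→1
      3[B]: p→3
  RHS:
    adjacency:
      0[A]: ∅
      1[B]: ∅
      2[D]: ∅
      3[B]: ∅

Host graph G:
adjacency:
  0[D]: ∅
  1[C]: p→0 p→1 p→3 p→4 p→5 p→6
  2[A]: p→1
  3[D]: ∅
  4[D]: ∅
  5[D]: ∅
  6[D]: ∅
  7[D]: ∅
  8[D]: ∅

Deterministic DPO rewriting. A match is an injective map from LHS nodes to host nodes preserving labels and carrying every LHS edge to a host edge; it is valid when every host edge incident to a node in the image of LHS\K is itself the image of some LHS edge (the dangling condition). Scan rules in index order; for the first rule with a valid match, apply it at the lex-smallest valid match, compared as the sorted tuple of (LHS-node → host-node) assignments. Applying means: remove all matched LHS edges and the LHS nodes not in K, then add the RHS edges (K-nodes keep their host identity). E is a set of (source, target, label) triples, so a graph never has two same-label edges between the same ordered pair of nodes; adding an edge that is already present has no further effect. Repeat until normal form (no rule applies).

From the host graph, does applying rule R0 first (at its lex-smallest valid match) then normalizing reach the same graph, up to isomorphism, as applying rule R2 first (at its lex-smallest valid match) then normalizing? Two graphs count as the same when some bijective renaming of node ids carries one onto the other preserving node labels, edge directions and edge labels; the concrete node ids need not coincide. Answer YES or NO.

branch R0-first: apply at {0↦1, 1↦2} → |E|=5, then 5 more step(s) → NF |V|=4 |E|=0 V={1:C, 2:A, 6:D, 8:D} E=∅
branch R2-first: apply at {0↦1, 1↦7, 2↦0} → |E|=6, then 5 more step(s) → NF |V|=4 |E|=0 V={1:C, 2:A, 6:D, 8:D} E=∅
graphs isomorphic (equal up to label-preserving node renaming)

Answer: YES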